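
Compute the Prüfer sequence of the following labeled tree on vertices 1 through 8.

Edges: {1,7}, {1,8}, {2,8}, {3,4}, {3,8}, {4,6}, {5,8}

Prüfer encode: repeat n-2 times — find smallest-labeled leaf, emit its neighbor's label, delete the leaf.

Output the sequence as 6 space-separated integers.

Step 1: leaves = {2,5,6,7}. Remove smallest leaf 2, emit neighbor 8.
Step 2: leaves = {5,6,7}. Remove smallest leaf 5, emit neighbor 8.
Step 3: leaves = {6,7}. Remove smallest leaf 6, emit neighbor 4.
Step 4: leaves = {4,7}. Remove smallest leaf 4, emit neighbor 3.
Step 5: leaves = {3,7}. Remove smallest leaf 3, emit neighbor 8.
Step 6: leaves = {7,8}. Remove smallest leaf 7, emit neighbor 1.
Done: 2 vertices remain (1, 8). Sequence = [8 8 4 3 8 1]

Answer: 8 8 4 3 8 1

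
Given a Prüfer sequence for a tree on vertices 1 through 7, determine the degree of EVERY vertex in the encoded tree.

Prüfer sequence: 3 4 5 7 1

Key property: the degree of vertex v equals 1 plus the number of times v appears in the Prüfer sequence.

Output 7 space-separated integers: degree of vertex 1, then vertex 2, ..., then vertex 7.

Answer: 2 1 2 2 2 1 2

Derivation:
p_1 = 3: count[3] becomes 1
p_2 = 4: count[4] becomes 1
p_3 = 5: count[5] becomes 1
p_4 = 7: count[7] becomes 1
p_5 = 1: count[1] becomes 1
Degrees (1 + count): deg[1]=1+1=2, deg[2]=1+0=1, deg[3]=1+1=2, deg[4]=1+1=2, deg[5]=1+1=2, deg[6]=1+0=1, deg[7]=1+1=2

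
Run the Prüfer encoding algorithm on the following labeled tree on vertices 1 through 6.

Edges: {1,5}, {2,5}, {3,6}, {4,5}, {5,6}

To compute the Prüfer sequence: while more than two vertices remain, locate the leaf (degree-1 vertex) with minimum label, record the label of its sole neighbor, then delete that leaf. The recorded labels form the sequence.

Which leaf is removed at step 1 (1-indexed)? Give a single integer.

Step 1: current leaves = {1,2,3,4}. Remove leaf 1 (neighbor: 5).

Answer: 1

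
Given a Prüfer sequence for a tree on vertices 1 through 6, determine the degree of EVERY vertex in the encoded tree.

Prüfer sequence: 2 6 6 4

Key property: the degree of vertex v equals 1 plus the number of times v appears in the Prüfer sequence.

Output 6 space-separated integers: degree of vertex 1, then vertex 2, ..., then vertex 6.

p_1 = 2: count[2] becomes 1
p_2 = 6: count[6] becomes 1
p_3 = 6: count[6] becomes 2
p_4 = 4: count[4] becomes 1
Degrees (1 + count): deg[1]=1+0=1, deg[2]=1+1=2, deg[3]=1+0=1, deg[4]=1+1=2, deg[5]=1+0=1, deg[6]=1+2=3

Answer: 1 2 1 2 1 3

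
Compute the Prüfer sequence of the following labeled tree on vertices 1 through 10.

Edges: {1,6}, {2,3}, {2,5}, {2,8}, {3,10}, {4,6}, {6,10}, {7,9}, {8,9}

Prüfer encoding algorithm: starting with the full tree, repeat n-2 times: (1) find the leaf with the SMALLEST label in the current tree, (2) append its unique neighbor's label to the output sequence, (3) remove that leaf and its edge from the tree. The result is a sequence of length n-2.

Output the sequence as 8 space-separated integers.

Answer: 6 6 2 10 9 8 2 3

Derivation:
Step 1: leaves = {1,4,5,7}. Remove smallest leaf 1, emit neighbor 6.
Step 2: leaves = {4,5,7}. Remove smallest leaf 4, emit neighbor 6.
Step 3: leaves = {5,6,7}. Remove smallest leaf 5, emit neighbor 2.
Step 4: leaves = {6,7}. Remove smallest leaf 6, emit neighbor 10.
Step 5: leaves = {7,10}. Remove smallest leaf 7, emit neighbor 9.
Step 6: leaves = {9,10}. Remove smallest leaf 9, emit neighbor 8.
Step 7: leaves = {8,10}. Remove smallest leaf 8, emit neighbor 2.
Step 8: leaves = {2,10}. Remove smallest leaf 2, emit neighbor 3.
Done: 2 vertices remain (3, 10). Sequence = [6 6 2 10 9 8 2 3]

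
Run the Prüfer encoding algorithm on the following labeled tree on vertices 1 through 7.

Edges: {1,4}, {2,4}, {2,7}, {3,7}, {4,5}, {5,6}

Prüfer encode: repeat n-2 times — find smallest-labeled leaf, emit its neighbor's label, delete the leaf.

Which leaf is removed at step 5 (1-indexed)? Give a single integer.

Step 1: current leaves = {1,3,6}. Remove leaf 1 (neighbor: 4).
Step 2: current leaves = {3,6}. Remove leaf 3 (neighbor: 7).
Step 3: current leaves = {6,7}. Remove leaf 6 (neighbor: 5).
Step 4: current leaves = {5,7}. Remove leaf 5 (neighbor: 4).
Step 5: current leaves = {4,7}. Remove leaf 4 (neighbor: 2).

Answer: 4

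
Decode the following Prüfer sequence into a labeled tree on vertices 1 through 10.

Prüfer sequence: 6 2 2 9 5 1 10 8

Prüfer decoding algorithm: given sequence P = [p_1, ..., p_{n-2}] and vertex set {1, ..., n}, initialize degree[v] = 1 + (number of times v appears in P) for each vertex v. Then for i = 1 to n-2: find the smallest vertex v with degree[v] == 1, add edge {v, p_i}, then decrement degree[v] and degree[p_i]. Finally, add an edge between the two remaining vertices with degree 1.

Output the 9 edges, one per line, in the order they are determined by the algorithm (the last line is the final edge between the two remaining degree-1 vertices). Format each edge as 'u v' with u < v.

Answer: 3 6
2 4
2 6
2 9
5 7
1 5
1 10
8 9
8 10

Derivation:
Initial degrees: {1:2, 2:3, 3:1, 4:1, 5:2, 6:2, 7:1, 8:2, 9:2, 10:2}
Step 1: smallest deg-1 vertex = 3, p_1 = 6. Add edge {3,6}. Now deg[3]=0, deg[6]=1.
Step 2: smallest deg-1 vertex = 4, p_2 = 2. Add edge {2,4}. Now deg[4]=0, deg[2]=2.
Step 3: smallest deg-1 vertex = 6, p_3 = 2. Add edge {2,6}. Now deg[6]=0, deg[2]=1.
Step 4: smallest deg-1 vertex = 2, p_4 = 9. Add edge {2,9}. Now deg[2]=0, deg[9]=1.
Step 5: smallest deg-1 vertex = 7, p_5 = 5. Add edge {5,7}. Now deg[7]=0, deg[5]=1.
Step 6: smallest deg-1 vertex = 5, p_6 = 1. Add edge {1,5}. Now deg[5]=0, deg[1]=1.
Step 7: smallest deg-1 vertex = 1, p_7 = 10. Add edge {1,10}. Now deg[1]=0, deg[10]=1.
Step 8: smallest deg-1 vertex = 9, p_8 = 8. Add edge {8,9}. Now deg[9]=0, deg[8]=1.
Final: two remaining deg-1 vertices are 8, 10. Add edge {8,10}.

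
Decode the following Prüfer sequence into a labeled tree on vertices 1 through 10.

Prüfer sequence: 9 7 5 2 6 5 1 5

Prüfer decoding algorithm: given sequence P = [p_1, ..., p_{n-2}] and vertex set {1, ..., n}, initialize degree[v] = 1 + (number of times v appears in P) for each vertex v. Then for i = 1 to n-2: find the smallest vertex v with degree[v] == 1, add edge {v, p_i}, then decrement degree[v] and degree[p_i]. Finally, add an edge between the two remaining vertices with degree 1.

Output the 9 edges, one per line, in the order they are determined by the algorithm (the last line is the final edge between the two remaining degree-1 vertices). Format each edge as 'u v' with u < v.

Initial degrees: {1:2, 2:2, 3:1, 4:1, 5:4, 6:2, 7:2, 8:1, 9:2, 10:1}
Step 1: smallest deg-1 vertex = 3, p_1 = 9. Add edge {3,9}. Now deg[3]=0, deg[9]=1.
Step 2: smallest deg-1 vertex = 4, p_2 = 7. Add edge {4,7}. Now deg[4]=0, deg[7]=1.
Step 3: smallest deg-1 vertex = 7, p_3 = 5. Add edge {5,7}. Now deg[7]=0, deg[5]=3.
Step 4: smallest deg-1 vertex = 8, p_4 = 2. Add edge {2,8}. Now deg[8]=0, deg[2]=1.
Step 5: smallest deg-1 vertex = 2, p_5 = 6. Add edge {2,6}. Now deg[2]=0, deg[6]=1.
Step 6: smallest deg-1 vertex = 6, p_6 = 5. Add edge {5,6}. Now deg[6]=0, deg[5]=2.
Step 7: smallest deg-1 vertex = 9, p_7 = 1. Add edge {1,9}. Now deg[9]=0, deg[1]=1.
Step 8: smallest deg-1 vertex = 1, p_8 = 5. Add edge {1,5}. Now deg[1]=0, deg[5]=1.
Final: two remaining deg-1 vertices are 5, 10. Add edge {5,10}.

Answer: 3 9
4 7
5 7
2 8
2 6
5 6
1 9
1 5
5 10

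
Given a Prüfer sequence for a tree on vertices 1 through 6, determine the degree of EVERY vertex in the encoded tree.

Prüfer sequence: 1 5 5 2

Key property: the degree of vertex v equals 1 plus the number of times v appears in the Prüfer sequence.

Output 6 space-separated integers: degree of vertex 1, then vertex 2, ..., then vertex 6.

p_1 = 1: count[1] becomes 1
p_2 = 5: count[5] becomes 1
p_3 = 5: count[5] becomes 2
p_4 = 2: count[2] becomes 1
Degrees (1 + count): deg[1]=1+1=2, deg[2]=1+1=2, deg[3]=1+0=1, deg[4]=1+0=1, deg[5]=1+2=3, deg[6]=1+0=1

Answer: 2 2 1 1 3 1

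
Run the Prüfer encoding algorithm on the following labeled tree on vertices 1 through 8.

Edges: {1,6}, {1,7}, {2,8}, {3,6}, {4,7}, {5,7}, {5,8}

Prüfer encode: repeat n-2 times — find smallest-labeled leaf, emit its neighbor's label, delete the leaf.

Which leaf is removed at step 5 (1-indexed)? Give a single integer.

Step 1: current leaves = {2,3,4}. Remove leaf 2 (neighbor: 8).
Step 2: current leaves = {3,4,8}. Remove leaf 3 (neighbor: 6).
Step 3: current leaves = {4,6,8}. Remove leaf 4 (neighbor: 7).
Step 4: current leaves = {6,8}. Remove leaf 6 (neighbor: 1).
Step 5: current leaves = {1,8}. Remove leaf 1 (neighbor: 7).

Answer: 1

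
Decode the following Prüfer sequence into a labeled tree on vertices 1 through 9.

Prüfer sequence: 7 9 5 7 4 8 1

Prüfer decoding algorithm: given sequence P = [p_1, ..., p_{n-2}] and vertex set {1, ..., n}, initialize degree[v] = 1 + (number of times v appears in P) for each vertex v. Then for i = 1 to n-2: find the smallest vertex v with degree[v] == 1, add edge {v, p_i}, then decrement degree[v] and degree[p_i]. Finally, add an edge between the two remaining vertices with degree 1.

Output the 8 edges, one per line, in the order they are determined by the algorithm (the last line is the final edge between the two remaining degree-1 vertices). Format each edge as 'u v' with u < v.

Initial degrees: {1:2, 2:1, 3:1, 4:2, 5:2, 6:1, 7:3, 8:2, 9:2}
Step 1: smallest deg-1 vertex = 2, p_1 = 7. Add edge {2,7}. Now deg[2]=0, deg[7]=2.
Step 2: smallest deg-1 vertex = 3, p_2 = 9. Add edge {3,9}. Now deg[3]=0, deg[9]=1.
Step 3: smallest deg-1 vertex = 6, p_3 = 5. Add edge {5,6}. Now deg[6]=0, deg[5]=1.
Step 4: smallest deg-1 vertex = 5, p_4 = 7. Add edge {5,7}. Now deg[5]=0, deg[7]=1.
Step 5: smallest deg-1 vertex = 7, p_5 = 4. Add edge {4,7}. Now deg[7]=0, deg[4]=1.
Step 6: smallest deg-1 vertex = 4, p_6 = 8. Add edge {4,8}. Now deg[4]=0, deg[8]=1.
Step 7: smallest deg-1 vertex = 8, p_7 = 1. Add edge {1,8}. Now deg[8]=0, deg[1]=1.
Final: two remaining deg-1 vertices are 1, 9. Add edge {1,9}.

Answer: 2 7
3 9
5 6
5 7
4 7
4 8
1 8
1 9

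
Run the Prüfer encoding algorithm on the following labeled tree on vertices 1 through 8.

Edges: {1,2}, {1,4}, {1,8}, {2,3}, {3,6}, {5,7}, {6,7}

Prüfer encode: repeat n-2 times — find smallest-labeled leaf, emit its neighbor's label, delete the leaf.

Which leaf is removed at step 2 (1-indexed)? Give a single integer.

Answer: 5

Derivation:
Step 1: current leaves = {4,5,8}. Remove leaf 4 (neighbor: 1).
Step 2: current leaves = {5,8}. Remove leaf 5 (neighbor: 7).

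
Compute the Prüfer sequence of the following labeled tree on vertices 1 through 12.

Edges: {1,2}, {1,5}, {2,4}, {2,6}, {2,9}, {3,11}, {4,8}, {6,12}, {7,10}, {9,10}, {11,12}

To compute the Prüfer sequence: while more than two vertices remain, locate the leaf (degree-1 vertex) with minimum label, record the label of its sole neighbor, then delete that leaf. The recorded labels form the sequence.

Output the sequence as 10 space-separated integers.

Answer: 11 1 2 10 4 2 9 2 6 12

Derivation:
Step 1: leaves = {3,5,7,8}. Remove smallest leaf 3, emit neighbor 11.
Step 2: leaves = {5,7,8,11}. Remove smallest leaf 5, emit neighbor 1.
Step 3: leaves = {1,7,8,11}. Remove smallest leaf 1, emit neighbor 2.
Step 4: leaves = {7,8,11}. Remove smallest leaf 7, emit neighbor 10.
Step 5: leaves = {8,10,11}. Remove smallest leaf 8, emit neighbor 4.
Step 6: leaves = {4,10,11}. Remove smallest leaf 4, emit neighbor 2.
Step 7: leaves = {10,11}. Remove smallest leaf 10, emit neighbor 9.
Step 8: leaves = {9,11}. Remove smallest leaf 9, emit neighbor 2.
Step 9: leaves = {2,11}. Remove smallest leaf 2, emit neighbor 6.
Step 10: leaves = {6,11}. Remove smallest leaf 6, emit neighbor 12.
Done: 2 vertices remain (11, 12). Sequence = [11 1 2 10 4 2 9 2 6 12]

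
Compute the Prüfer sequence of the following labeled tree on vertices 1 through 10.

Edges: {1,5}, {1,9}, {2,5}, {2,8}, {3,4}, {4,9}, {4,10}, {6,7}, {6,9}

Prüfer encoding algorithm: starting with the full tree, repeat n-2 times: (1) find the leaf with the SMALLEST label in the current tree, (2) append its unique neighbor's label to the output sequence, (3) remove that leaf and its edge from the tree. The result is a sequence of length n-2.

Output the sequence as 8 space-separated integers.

Step 1: leaves = {3,7,8,10}. Remove smallest leaf 3, emit neighbor 4.
Step 2: leaves = {7,8,10}. Remove smallest leaf 7, emit neighbor 6.
Step 3: leaves = {6,8,10}. Remove smallest leaf 6, emit neighbor 9.
Step 4: leaves = {8,10}. Remove smallest leaf 8, emit neighbor 2.
Step 5: leaves = {2,10}. Remove smallest leaf 2, emit neighbor 5.
Step 6: leaves = {5,10}. Remove smallest leaf 5, emit neighbor 1.
Step 7: leaves = {1,10}. Remove smallest leaf 1, emit neighbor 9.
Step 8: leaves = {9,10}. Remove smallest leaf 9, emit neighbor 4.
Done: 2 vertices remain (4, 10). Sequence = [4 6 9 2 5 1 9 4]

Answer: 4 6 9 2 5 1 9 4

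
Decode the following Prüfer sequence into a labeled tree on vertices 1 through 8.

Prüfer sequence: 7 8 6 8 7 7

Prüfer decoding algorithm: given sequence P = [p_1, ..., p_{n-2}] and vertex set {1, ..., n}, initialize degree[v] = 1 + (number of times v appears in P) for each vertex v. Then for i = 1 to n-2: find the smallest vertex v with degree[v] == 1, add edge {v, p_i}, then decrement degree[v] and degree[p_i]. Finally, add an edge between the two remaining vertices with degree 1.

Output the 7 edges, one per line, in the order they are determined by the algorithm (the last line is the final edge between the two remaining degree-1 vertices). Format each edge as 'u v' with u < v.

Initial degrees: {1:1, 2:1, 3:1, 4:1, 5:1, 6:2, 7:4, 8:3}
Step 1: smallest deg-1 vertex = 1, p_1 = 7. Add edge {1,7}. Now deg[1]=0, deg[7]=3.
Step 2: smallest deg-1 vertex = 2, p_2 = 8. Add edge {2,8}. Now deg[2]=0, deg[8]=2.
Step 3: smallest deg-1 vertex = 3, p_3 = 6. Add edge {3,6}. Now deg[3]=0, deg[6]=1.
Step 4: smallest deg-1 vertex = 4, p_4 = 8. Add edge {4,8}. Now deg[4]=0, deg[8]=1.
Step 5: smallest deg-1 vertex = 5, p_5 = 7. Add edge {5,7}. Now deg[5]=0, deg[7]=2.
Step 6: smallest deg-1 vertex = 6, p_6 = 7. Add edge {6,7}. Now deg[6]=0, deg[7]=1.
Final: two remaining deg-1 vertices are 7, 8. Add edge {7,8}.

Answer: 1 7
2 8
3 6
4 8
5 7
6 7
7 8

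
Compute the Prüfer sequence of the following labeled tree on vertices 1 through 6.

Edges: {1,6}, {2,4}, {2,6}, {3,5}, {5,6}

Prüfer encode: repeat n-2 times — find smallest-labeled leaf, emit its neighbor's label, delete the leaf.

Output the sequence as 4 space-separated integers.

Answer: 6 5 2 6

Derivation:
Step 1: leaves = {1,3,4}. Remove smallest leaf 1, emit neighbor 6.
Step 2: leaves = {3,4}. Remove smallest leaf 3, emit neighbor 5.
Step 3: leaves = {4,5}. Remove smallest leaf 4, emit neighbor 2.
Step 4: leaves = {2,5}. Remove smallest leaf 2, emit neighbor 6.
Done: 2 vertices remain (5, 6). Sequence = [6 5 2 6]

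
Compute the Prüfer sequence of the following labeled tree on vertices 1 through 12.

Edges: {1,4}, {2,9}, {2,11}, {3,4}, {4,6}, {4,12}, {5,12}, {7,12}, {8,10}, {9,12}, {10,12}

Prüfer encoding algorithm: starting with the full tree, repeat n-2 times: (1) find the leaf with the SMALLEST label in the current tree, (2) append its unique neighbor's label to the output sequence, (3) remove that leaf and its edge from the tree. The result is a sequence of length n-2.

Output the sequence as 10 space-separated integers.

Step 1: leaves = {1,3,5,6,7,8,11}. Remove smallest leaf 1, emit neighbor 4.
Step 2: leaves = {3,5,6,7,8,11}. Remove smallest leaf 3, emit neighbor 4.
Step 3: leaves = {5,6,7,8,11}. Remove smallest leaf 5, emit neighbor 12.
Step 4: leaves = {6,7,8,11}. Remove smallest leaf 6, emit neighbor 4.
Step 5: leaves = {4,7,8,11}. Remove smallest leaf 4, emit neighbor 12.
Step 6: leaves = {7,8,11}. Remove smallest leaf 7, emit neighbor 12.
Step 7: leaves = {8,11}. Remove smallest leaf 8, emit neighbor 10.
Step 8: leaves = {10,11}. Remove smallest leaf 10, emit neighbor 12.
Step 9: leaves = {11,12}. Remove smallest leaf 11, emit neighbor 2.
Step 10: leaves = {2,12}. Remove smallest leaf 2, emit neighbor 9.
Done: 2 vertices remain (9, 12). Sequence = [4 4 12 4 12 12 10 12 2 9]

Answer: 4 4 12 4 12 12 10 12 2 9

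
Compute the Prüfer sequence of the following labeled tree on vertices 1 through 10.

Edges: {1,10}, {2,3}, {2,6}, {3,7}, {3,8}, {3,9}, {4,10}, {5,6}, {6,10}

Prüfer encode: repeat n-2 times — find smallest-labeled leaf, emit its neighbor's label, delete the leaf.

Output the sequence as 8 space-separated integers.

Answer: 10 10 6 3 3 3 2 6

Derivation:
Step 1: leaves = {1,4,5,7,8,9}. Remove smallest leaf 1, emit neighbor 10.
Step 2: leaves = {4,5,7,8,9}. Remove smallest leaf 4, emit neighbor 10.
Step 3: leaves = {5,7,8,9,10}. Remove smallest leaf 5, emit neighbor 6.
Step 4: leaves = {7,8,9,10}. Remove smallest leaf 7, emit neighbor 3.
Step 5: leaves = {8,9,10}. Remove smallest leaf 8, emit neighbor 3.
Step 6: leaves = {9,10}. Remove smallest leaf 9, emit neighbor 3.
Step 7: leaves = {3,10}. Remove smallest leaf 3, emit neighbor 2.
Step 8: leaves = {2,10}. Remove smallest leaf 2, emit neighbor 6.
Done: 2 vertices remain (6, 10). Sequence = [10 10 6 3 3 3 2 6]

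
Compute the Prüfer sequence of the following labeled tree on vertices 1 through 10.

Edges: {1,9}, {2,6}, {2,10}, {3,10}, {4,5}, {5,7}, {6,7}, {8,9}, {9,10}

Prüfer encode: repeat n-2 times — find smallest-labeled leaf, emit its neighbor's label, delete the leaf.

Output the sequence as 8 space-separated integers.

Answer: 9 10 5 7 6 2 10 9

Derivation:
Step 1: leaves = {1,3,4,8}. Remove smallest leaf 1, emit neighbor 9.
Step 2: leaves = {3,4,8}. Remove smallest leaf 3, emit neighbor 10.
Step 3: leaves = {4,8}. Remove smallest leaf 4, emit neighbor 5.
Step 4: leaves = {5,8}. Remove smallest leaf 5, emit neighbor 7.
Step 5: leaves = {7,8}. Remove smallest leaf 7, emit neighbor 6.
Step 6: leaves = {6,8}. Remove smallest leaf 6, emit neighbor 2.
Step 7: leaves = {2,8}. Remove smallest leaf 2, emit neighbor 10.
Step 8: leaves = {8,10}. Remove smallest leaf 8, emit neighbor 9.
Done: 2 vertices remain (9, 10). Sequence = [9 10 5 7 6 2 10 9]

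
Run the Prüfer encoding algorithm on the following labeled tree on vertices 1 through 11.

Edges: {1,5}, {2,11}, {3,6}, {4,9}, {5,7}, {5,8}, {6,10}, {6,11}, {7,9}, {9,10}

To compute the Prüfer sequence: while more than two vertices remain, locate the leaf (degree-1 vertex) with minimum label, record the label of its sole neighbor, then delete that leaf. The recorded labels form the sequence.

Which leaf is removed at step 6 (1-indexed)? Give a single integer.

Step 1: current leaves = {1,2,3,4,8}. Remove leaf 1 (neighbor: 5).
Step 2: current leaves = {2,3,4,8}. Remove leaf 2 (neighbor: 11).
Step 3: current leaves = {3,4,8,11}. Remove leaf 3 (neighbor: 6).
Step 4: current leaves = {4,8,11}. Remove leaf 4 (neighbor: 9).
Step 5: current leaves = {8,11}. Remove leaf 8 (neighbor: 5).
Step 6: current leaves = {5,11}. Remove leaf 5 (neighbor: 7).

Answer: 5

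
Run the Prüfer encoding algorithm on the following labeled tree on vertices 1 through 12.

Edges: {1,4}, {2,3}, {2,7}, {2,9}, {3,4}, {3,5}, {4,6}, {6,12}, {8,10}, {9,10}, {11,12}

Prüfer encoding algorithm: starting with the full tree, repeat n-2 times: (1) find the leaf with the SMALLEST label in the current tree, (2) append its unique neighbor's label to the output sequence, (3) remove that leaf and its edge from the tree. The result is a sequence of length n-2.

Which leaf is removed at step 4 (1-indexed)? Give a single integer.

Step 1: current leaves = {1,5,7,8,11}. Remove leaf 1 (neighbor: 4).
Step 2: current leaves = {5,7,8,11}. Remove leaf 5 (neighbor: 3).
Step 3: current leaves = {7,8,11}. Remove leaf 7 (neighbor: 2).
Step 4: current leaves = {8,11}. Remove leaf 8 (neighbor: 10).

Answer: 8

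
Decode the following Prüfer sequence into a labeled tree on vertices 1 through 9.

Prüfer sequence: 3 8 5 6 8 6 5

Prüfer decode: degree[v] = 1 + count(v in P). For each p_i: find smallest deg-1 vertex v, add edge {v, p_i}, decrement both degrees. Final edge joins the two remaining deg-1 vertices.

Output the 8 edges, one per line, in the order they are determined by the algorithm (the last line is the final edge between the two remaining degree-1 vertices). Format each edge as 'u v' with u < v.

Answer: 1 3
2 8
3 5
4 6
7 8
6 8
5 6
5 9

Derivation:
Initial degrees: {1:1, 2:1, 3:2, 4:1, 5:3, 6:3, 7:1, 8:3, 9:1}
Step 1: smallest deg-1 vertex = 1, p_1 = 3. Add edge {1,3}. Now deg[1]=0, deg[3]=1.
Step 2: smallest deg-1 vertex = 2, p_2 = 8. Add edge {2,8}. Now deg[2]=0, deg[8]=2.
Step 3: smallest deg-1 vertex = 3, p_3 = 5. Add edge {3,5}. Now deg[3]=0, deg[5]=2.
Step 4: smallest deg-1 vertex = 4, p_4 = 6. Add edge {4,6}. Now deg[4]=0, deg[6]=2.
Step 5: smallest deg-1 vertex = 7, p_5 = 8. Add edge {7,8}. Now deg[7]=0, deg[8]=1.
Step 6: smallest deg-1 vertex = 8, p_6 = 6. Add edge {6,8}. Now deg[8]=0, deg[6]=1.
Step 7: smallest deg-1 vertex = 6, p_7 = 5. Add edge {5,6}. Now deg[6]=0, deg[5]=1.
Final: two remaining deg-1 vertices are 5, 9. Add edge {5,9}.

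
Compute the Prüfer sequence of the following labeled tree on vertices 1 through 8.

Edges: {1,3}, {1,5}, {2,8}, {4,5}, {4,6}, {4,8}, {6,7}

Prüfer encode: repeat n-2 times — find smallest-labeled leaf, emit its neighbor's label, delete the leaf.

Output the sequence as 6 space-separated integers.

Step 1: leaves = {2,3,7}. Remove smallest leaf 2, emit neighbor 8.
Step 2: leaves = {3,7,8}. Remove smallest leaf 3, emit neighbor 1.
Step 3: leaves = {1,7,8}. Remove smallest leaf 1, emit neighbor 5.
Step 4: leaves = {5,7,8}. Remove smallest leaf 5, emit neighbor 4.
Step 5: leaves = {7,8}. Remove smallest leaf 7, emit neighbor 6.
Step 6: leaves = {6,8}. Remove smallest leaf 6, emit neighbor 4.
Done: 2 vertices remain (4, 8). Sequence = [8 1 5 4 6 4]

Answer: 8 1 5 4 6 4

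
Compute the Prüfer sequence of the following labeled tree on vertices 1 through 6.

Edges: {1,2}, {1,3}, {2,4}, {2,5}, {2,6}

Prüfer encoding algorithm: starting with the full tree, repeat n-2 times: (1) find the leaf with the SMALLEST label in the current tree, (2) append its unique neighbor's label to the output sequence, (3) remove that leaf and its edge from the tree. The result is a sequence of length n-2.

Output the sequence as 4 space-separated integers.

Step 1: leaves = {3,4,5,6}. Remove smallest leaf 3, emit neighbor 1.
Step 2: leaves = {1,4,5,6}. Remove smallest leaf 1, emit neighbor 2.
Step 3: leaves = {4,5,6}. Remove smallest leaf 4, emit neighbor 2.
Step 4: leaves = {5,6}. Remove smallest leaf 5, emit neighbor 2.
Done: 2 vertices remain (2, 6). Sequence = [1 2 2 2]

Answer: 1 2 2 2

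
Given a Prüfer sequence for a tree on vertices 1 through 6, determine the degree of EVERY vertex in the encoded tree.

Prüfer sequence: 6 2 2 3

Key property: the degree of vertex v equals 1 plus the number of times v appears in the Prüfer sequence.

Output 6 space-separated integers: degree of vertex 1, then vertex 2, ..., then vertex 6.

p_1 = 6: count[6] becomes 1
p_2 = 2: count[2] becomes 1
p_3 = 2: count[2] becomes 2
p_4 = 3: count[3] becomes 1
Degrees (1 + count): deg[1]=1+0=1, deg[2]=1+2=3, deg[3]=1+1=2, deg[4]=1+0=1, deg[5]=1+0=1, deg[6]=1+1=2

Answer: 1 3 2 1 1 2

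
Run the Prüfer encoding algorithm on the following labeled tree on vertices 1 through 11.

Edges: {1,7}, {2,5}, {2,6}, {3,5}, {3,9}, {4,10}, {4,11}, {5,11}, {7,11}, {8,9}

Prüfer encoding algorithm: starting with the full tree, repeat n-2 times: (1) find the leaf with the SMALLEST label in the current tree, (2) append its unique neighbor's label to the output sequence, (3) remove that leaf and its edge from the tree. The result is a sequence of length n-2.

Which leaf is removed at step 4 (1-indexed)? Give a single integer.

Step 1: current leaves = {1,6,8,10}. Remove leaf 1 (neighbor: 7).
Step 2: current leaves = {6,7,8,10}. Remove leaf 6 (neighbor: 2).
Step 3: current leaves = {2,7,8,10}. Remove leaf 2 (neighbor: 5).
Step 4: current leaves = {7,8,10}. Remove leaf 7 (neighbor: 11).

Answer: 7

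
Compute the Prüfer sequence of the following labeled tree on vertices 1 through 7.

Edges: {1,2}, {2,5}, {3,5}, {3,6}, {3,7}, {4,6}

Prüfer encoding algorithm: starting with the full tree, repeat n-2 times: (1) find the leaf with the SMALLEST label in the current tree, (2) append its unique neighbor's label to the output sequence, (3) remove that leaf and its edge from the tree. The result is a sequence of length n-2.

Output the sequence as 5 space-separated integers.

Step 1: leaves = {1,4,7}. Remove smallest leaf 1, emit neighbor 2.
Step 2: leaves = {2,4,7}. Remove smallest leaf 2, emit neighbor 5.
Step 3: leaves = {4,5,7}. Remove smallest leaf 4, emit neighbor 6.
Step 4: leaves = {5,6,7}. Remove smallest leaf 5, emit neighbor 3.
Step 5: leaves = {6,7}. Remove smallest leaf 6, emit neighbor 3.
Done: 2 vertices remain (3, 7). Sequence = [2 5 6 3 3]

Answer: 2 5 6 3 3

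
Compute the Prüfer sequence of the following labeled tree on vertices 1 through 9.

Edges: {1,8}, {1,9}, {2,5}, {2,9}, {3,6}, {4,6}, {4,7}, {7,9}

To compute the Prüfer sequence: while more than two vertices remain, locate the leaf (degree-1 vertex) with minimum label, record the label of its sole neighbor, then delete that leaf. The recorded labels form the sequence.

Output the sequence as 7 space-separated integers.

Step 1: leaves = {3,5,8}. Remove smallest leaf 3, emit neighbor 6.
Step 2: leaves = {5,6,8}. Remove smallest leaf 5, emit neighbor 2.
Step 3: leaves = {2,6,8}. Remove smallest leaf 2, emit neighbor 9.
Step 4: leaves = {6,8}. Remove smallest leaf 6, emit neighbor 4.
Step 5: leaves = {4,8}. Remove smallest leaf 4, emit neighbor 7.
Step 6: leaves = {7,8}. Remove smallest leaf 7, emit neighbor 9.
Step 7: leaves = {8,9}. Remove smallest leaf 8, emit neighbor 1.
Done: 2 vertices remain (1, 9). Sequence = [6 2 9 4 7 9 1]

Answer: 6 2 9 4 7 9 1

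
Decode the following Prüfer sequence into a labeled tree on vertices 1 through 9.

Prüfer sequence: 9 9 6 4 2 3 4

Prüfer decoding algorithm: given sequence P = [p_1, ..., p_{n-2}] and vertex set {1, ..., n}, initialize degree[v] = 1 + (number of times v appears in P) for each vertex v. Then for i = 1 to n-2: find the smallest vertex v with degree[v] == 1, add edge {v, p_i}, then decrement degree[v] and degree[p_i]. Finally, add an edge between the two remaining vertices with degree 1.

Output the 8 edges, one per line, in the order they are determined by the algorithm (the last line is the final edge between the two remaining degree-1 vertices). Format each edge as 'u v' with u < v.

Answer: 1 9
5 9
6 7
4 6
2 8
2 3
3 4
4 9

Derivation:
Initial degrees: {1:1, 2:2, 3:2, 4:3, 5:1, 6:2, 7:1, 8:1, 9:3}
Step 1: smallest deg-1 vertex = 1, p_1 = 9. Add edge {1,9}. Now deg[1]=0, deg[9]=2.
Step 2: smallest deg-1 vertex = 5, p_2 = 9. Add edge {5,9}. Now deg[5]=0, deg[9]=1.
Step 3: smallest deg-1 vertex = 7, p_3 = 6. Add edge {6,7}. Now deg[7]=0, deg[6]=1.
Step 4: smallest deg-1 vertex = 6, p_4 = 4. Add edge {4,6}. Now deg[6]=0, deg[4]=2.
Step 5: smallest deg-1 vertex = 8, p_5 = 2. Add edge {2,8}. Now deg[8]=0, deg[2]=1.
Step 6: smallest deg-1 vertex = 2, p_6 = 3. Add edge {2,3}. Now deg[2]=0, deg[3]=1.
Step 7: smallest deg-1 vertex = 3, p_7 = 4. Add edge {3,4}. Now deg[3]=0, deg[4]=1.
Final: two remaining deg-1 vertices are 4, 9. Add edge {4,9}.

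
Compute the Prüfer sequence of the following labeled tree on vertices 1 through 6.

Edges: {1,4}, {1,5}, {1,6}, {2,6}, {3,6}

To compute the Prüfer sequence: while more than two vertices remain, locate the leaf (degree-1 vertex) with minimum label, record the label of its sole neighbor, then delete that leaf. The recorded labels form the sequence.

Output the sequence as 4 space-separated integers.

Answer: 6 6 1 1

Derivation:
Step 1: leaves = {2,3,4,5}. Remove smallest leaf 2, emit neighbor 6.
Step 2: leaves = {3,4,5}. Remove smallest leaf 3, emit neighbor 6.
Step 3: leaves = {4,5,6}. Remove smallest leaf 4, emit neighbor 1.
Step 4: leaves = {5,6}. Remove smallest leaf 5, emit neighbor 1.
Done: 2 vertices remain (1, 6). Sequence = [6 6 1 1]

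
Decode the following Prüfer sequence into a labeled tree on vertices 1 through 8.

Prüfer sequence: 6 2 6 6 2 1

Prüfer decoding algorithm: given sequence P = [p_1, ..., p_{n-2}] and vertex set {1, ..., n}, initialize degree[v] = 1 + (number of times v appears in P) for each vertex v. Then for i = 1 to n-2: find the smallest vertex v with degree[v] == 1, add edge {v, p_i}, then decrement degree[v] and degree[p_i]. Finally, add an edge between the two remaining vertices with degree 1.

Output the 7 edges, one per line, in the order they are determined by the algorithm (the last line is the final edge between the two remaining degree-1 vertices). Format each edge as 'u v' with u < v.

Answer: 3 6
2 4
5 6
6 7
2 6
1 2
1 8

Derivation:
Initial degrees: {1:2, 2:3, 3:1, 4:1, 5:1, 6:4, 7:1, 8:1}
Step 1: smallest deg-1 vertex = 3, p_1 = 6. Add edge {3,6}. Now deg[3]=0, deg[6]=3.
Step 2: smallest deg-1 vertex = 4, p_2 = 2. Add edge {2,4}. Now deg[4]=0, deg[2]=2.
Step 3: smallest deg-1 vertex = 5, p_3 = 6. Add edge {5,6}. Now deg[5]=0, deg[6]=2.
Step 4: smallest deg-1 vertex = 7, p_4 = 6. Add edge {6,7}. Now deg[7]=0, deg[6]=1.
Step 5: smallest deg-1 vertex = 6, p_5 = 2. Add edge {2,6}. Now deg[6]=0, deg[2]=1.
Step 6: smallest deg-1 vertex = 2, p_6 = 1. Add edge {1,2}. Now deg[2]=0, deg[1]=1.
Final: two remaining deg-1 vertices are 1, 8. Add edge {1,8}.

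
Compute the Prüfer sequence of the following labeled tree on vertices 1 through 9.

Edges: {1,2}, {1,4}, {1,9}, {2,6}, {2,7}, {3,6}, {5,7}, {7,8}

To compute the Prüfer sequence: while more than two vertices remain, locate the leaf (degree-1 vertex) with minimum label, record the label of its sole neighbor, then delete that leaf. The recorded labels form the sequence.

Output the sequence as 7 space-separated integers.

Answer: 6 1 7 2 7 2 1

Derivation:
Step 1: leaves = {3,4,5,8,9}. Remove smallest leaf 3, emit neighbor 6.
Step 2: leaves = {4,5,6,8,9}. Remove smallest leaf 4, emit neighbor 1.
Step 3: leaves = {5,6,8,9}. Remove smallest leaf 5, emit neighbor 7.
Step 4: leaves = {6,8,9}. Remove smallest leaf 6, emit neighbor 2.
Step 5: leaves = {8,9}. Remove smallest leaf 8, emit neighbor 7.
Step 6: leaves = {7,9}. Remove smallest leaf 7, emit neighbor 2.
Step 7: leaves = {2,9}. Remove smallest leaf 2, emit neighbor 1.
Done: 2 vertices remain (1, 9). Sequence = [6 1 7 2 7 2 1]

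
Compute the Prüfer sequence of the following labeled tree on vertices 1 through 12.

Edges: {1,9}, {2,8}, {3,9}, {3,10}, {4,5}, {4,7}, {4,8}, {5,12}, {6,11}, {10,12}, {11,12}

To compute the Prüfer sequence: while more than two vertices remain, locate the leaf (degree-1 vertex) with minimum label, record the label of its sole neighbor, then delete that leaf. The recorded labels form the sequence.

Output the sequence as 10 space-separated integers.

Step 1: leaves = {1,2,6,7}. Remove smallest leaf 1, emit neighbor 9.
Step 2: leaves = {2,6,7,9}. Remove smallest leaf 2, emit neighbor 8.
Step 3: leaves = {6,7,8,9}. Remove smallest leaf 6, emit neighbor 11.
Step 4: leaves = {7,8,9,11}. Remove smallest leaf 7, emit neighbor 4.
Step 5: leaves = {8,9,11}. Remove smallest leaf 8, emit neighbor 4.
Step 6: leaves = {4,9,11}. Remove smallest leaf 4, emit neighbor 5.
Step 7: leaves = {5,9,11}. Remove smallest leaf 5, emit neighbor 12.
Step 8: leaves = {9,11}. Remove smallest leaf 9, emit neighbor 3.
Step 9: leaves = {3,11}. Remove smallest leaf 3, emit neighbor 10.
Step 10: leaves = {10,11}. Remove smallest leaf 10, emit neighbor 12.
Done: 2 vertices remain (11, 12). Sequence = [9 8 11 4 4 5 12 3 10 12]

Answer: 9 8 11 4 4 5 12 3 10 12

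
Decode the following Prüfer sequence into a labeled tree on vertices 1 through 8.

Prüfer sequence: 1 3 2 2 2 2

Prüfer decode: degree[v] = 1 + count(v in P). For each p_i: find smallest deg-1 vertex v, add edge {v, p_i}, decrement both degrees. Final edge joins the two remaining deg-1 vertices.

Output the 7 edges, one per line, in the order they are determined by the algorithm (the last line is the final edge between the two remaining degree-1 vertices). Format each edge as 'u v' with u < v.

Initial degrees: {1:2, 2:5, 3:2, 4:1, 5:1, 6:1, 7:1, 8:1}
Step 1: smallest deg-1 vertex = 4, p_1 = 1. Add edge {1,4}. Now deg[4]=0, deg[1]=1.
Step 2: smallest deg-1 vertex = 1, p_2 = 3. Add edge {1,3}. Now deg[1]=0, deg[3]=1.
Step 3: smallest deg-1 vertex = 3, p_3 = 2. Add edge {2,3}. Now deg[3]=0, deg[2]=4.
Step 4: smallest deg-1 vertex = 5, p_4 = 2. Add edge {2,5}. Now deg[5]=0, deg[2]=3.
Step 5: smallest deg-1 vertex = 6, p_5 = 2. Add edge {2,6}. Now deg[6]=0, deg[2]=2.
Step 6: smallest deg-1 vertex = 7, p_6 = 2. Add edge {2,7}. Now deg[7]=0, deg[2]=1.
Final: two remaining deg-1 vertices are 2, 8. Add edge {2,8}.

Answer: 1 4
1 3
2 3
2 5
2 6
2 7
2 8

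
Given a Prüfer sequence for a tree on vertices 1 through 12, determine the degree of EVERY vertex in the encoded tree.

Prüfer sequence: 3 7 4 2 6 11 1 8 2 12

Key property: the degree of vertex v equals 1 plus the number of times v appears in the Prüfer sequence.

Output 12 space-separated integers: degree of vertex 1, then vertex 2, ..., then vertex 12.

Answer: 2 3 2 2 1 2 2 2 1 1 2 2

Derivation:
p_1 = 3: count[3] becomes 1
p_2 = 7: count[7] becomes 1
p_3 = 4: count[4] becomes 1
p_4 = 2: count[2] becomes 1
p_5 = 6: count[6] becomes 1
p_6 = 11: count[11] becomes 1
p_7 = 1: count[1] becomes 1
p_8 = 8: count[8] becomes 1
p_9 = 2: count[2] becomes 2
p_10 = 12: count[12] becomes 1
Degrees (1 + count): deg[1]=1+1=2, deg[2]=1+2=3, deg[3]=1+1=2, deg[4]=1+1=2, deg[5]=1+0=1, deg[6]=1+1=2, deg[7]=1+1=2, deg[8]=1+1=2, deg[9]=1+0=1, deg[10]=1+0=1, deg[11]=1+1=2, deg[12]=1+1=2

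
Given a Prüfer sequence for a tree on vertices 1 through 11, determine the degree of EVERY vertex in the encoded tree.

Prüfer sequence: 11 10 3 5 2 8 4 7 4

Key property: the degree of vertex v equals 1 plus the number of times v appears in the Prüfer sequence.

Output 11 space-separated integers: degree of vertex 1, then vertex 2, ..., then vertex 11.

Answer: 1 2 2 3 2 1 2 2 1 2 2

Derivation:
p_1 = 11: count[11] becomes 1
p_2 = 10: count[10] becomes 1
p_3 = 3: count[3] becomes 1
p_4 = 5: count[5] becomes 1
p_5 = 2: count[2] becomes 1
p_6 = 8: count[8] becomes 1
p_7 = 4: count[4] becomes 1
p_8 = 7: count[7] becomes 1
p_9 = 4: count[4] becomes 2
Degrees (1 + count): deg[1]=1+0=1, deg[2]=1+1=2, deg[3]=1+1=2, deg[4]=1+2=3, deg[5]=1+1=2, deg[6]=1+0=1, deg[7]=1+1=2, deg[8]=1+1=2, deg[9]=1+0=1, deg[10]=1+1=2, deg[11]=1+1=2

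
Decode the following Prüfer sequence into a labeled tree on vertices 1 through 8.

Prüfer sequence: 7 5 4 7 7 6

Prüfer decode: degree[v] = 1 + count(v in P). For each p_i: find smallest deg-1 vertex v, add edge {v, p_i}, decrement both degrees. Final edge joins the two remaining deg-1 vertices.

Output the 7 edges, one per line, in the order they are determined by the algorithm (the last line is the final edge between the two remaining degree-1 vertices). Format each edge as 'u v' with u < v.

Answer: 1 7
2 5
3 4
4 7
5 7
6 7
6 8

Derivation:
Initial degrees: {1:1, 2:1, 3:1, 4:2, 5:2, 6:2, 7:4, 8:1}
Step 1: smallest deg-1 vertex = 1, p_1 = 7. Add edge {1,7}. Now deg[1]=0, deg[7]=3.
Step 2: smallest deg-1 vertex = 2, p_2 = 5. Add edge {2,5}. Now deg[2]=0, deg[5]=1.
Step 3: smallest deg-1 vertex = 3, p_3 = 4. Add edge {3,4}. Now deg[3]=0, deg[4]=1.
Step 4: smallest deg-1 vertex = 4, p_4 = 7. Add edge {4,7}. Now deg[4]=0, deg[7]=2.
Step 5: smallest deg-1 vertex = 5, p_5 = 7. Add edge {5,7}. Now deg[5]=0, deg[7]=1.
Step 6: smallest deg-1 vertex = 7, p_6 = 6. Add edge {6,7}. Now deg[7]=0, deg[6]=1.
Final: two remaining deg-1 vertices are 6, 8. Add edge {6,8}.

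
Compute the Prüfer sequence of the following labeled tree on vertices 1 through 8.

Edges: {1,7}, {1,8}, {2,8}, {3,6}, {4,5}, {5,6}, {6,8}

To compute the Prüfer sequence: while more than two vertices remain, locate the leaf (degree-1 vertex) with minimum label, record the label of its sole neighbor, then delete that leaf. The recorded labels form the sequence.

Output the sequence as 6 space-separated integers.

Step 1: leaves = {2,3,4,7}. Remove smallest leaf 2, emit neighbor 8.
Step 2: leaves = {3,4,7}. Remove smallest leaf 3, emit neighbor 6.
Step 3: leaves = {4,7}. Remove smallest leaf 4, emit neighbor 5.
Step 4: leaves = {5,7}. Remove smallest leaf 5, emit neighbor 6.
Step 5: leaves = {6,7}. Remove smallest leaf 6, emit neighbor 8.
Step 6: leaves = {7,8}. Remove smallest leaf 7, emit neighbor 1.
Done: 2 vertices remain (1, 8). Sequence = [8 6 5 6 8 1]

Answer: 8 6 5 6 8 1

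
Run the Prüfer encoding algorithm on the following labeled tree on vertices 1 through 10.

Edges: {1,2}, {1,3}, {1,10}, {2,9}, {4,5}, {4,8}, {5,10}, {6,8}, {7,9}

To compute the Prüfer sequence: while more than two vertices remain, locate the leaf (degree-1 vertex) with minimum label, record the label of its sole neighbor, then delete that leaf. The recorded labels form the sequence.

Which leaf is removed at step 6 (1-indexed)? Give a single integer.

Step 1: current leaves = {3,6,7}. Remove leaf 3 (neighbor: 1).
Step 2: current leaves = {6,7}. Remove leaf 6 (neighbor: 8).
Step 3: current leaves = {7,8}. Remove leaf 7 (neighbor: 9).
Step 4: current leaves = {8,9}. Remove leaf 8 (neighbor: 4).
Step 5: current leaves = {4,9}. Remove leaf 4 (neighbor: 5).
Step 6: current leaves = {5,9}. Remove leaf 5 (neighbor: 10).

Answer: 5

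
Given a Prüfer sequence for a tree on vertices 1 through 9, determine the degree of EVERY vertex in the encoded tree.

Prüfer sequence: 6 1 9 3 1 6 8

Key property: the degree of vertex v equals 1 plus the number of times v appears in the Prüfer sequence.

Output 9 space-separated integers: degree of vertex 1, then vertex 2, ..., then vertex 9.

p_1 = 6: count[6] becomes 1
p_2 = 1: count[1] becomes 1
p_3 = 9: count[9] becomes 1
p_4 = 3: count[3] becomes 1
p_5 = 1: count[1] becomes 2
p_6 = 6: count[6] becomes 2
p_7 = 8: count[8] becomes 1
Degrees (1 + count): deg[1]=1+2=3, deg[2]=1+0=1, deg[3]=1+1=2, deg[4]=1+0=1, deg[5]=1+0=1, deg[6]=1+2=3, deg[7]=1+0=1, deg[8]=1+1=2, deg[9]=1+1=2

Answer: 3 1 2 1 1 3 1 2 2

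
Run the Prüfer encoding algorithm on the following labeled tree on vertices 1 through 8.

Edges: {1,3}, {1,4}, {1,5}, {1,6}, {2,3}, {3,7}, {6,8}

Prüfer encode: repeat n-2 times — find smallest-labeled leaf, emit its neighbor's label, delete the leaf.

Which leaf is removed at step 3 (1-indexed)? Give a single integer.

Step 1: current leaves = {2,4,5,7,8}. Remove leaf 2 (neighbor: 3).
Step 2: current leaves = {4,5,7,8}. Remove leaf 4 (neighbor: 1).
Step 3: current leaves = {5,7,8}. Remove leaf 5 (neighbor: 1).

Answer: 5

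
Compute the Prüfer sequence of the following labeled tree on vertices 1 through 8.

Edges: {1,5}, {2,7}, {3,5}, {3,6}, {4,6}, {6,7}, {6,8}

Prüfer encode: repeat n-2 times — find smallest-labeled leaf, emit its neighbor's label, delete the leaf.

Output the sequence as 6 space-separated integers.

Answer: 5 7 6 3 6 6

Derivation:
Step 1: leaves = {1,2,4,8}. Remove smallest leaf 1, emit neighbor 5.
Step 2: leaves = {2,4,5,8}. Remove smallest leaf 2, emit neighbor 7.
Step 3: leaves = {4,5,7,8}. Remove smallest leaf 4, emit neighbor 6.
Step 4: leaves = {5,7,8}. Remove smallest leaf 5, emit neighbor 3.
Step 5: leaves = {3,7,8}. Remove smallest leaf 3, emit neighbor 6.
Step 6: leaves = {7,8}. Remove smallest leaf 7, emit neighbor 6.
Done: 2 vertices remain (6, 8). Sequence = [5 7 6 3 6 6]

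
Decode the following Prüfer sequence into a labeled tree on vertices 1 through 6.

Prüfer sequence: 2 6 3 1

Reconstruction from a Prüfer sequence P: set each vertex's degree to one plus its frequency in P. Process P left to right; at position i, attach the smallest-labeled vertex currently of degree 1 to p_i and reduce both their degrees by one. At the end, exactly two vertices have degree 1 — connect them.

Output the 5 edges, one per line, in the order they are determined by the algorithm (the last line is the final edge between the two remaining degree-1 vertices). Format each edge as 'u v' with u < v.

Initial degrees: {1:2, 2:2, 3:2, 4:1, 5:1, 6:2}
Step 1: smallest deg-1 vertex = 4, p_1 = 2. Add edge {2,4}. Now deg[4]=0, deg[2]=1.
Step 2: smallest deg-1 vertex = 2, p_2 = 6. Add edge {2,6}. Now deg[2]=0, deg[6]=1.
Step 3: smallest deg-1 vertex = 5, p_3 = 3. Add edge {3,5}. Now deg[5]=0, deg[3]=1.
Step 4: smallest deg-1 vertex = 3, p_4 = 1. Add edge {1,3}. Now deg[3]=0, deg[1]=1.
Final: two remaining deg-1 vertices are 1, 6. Add edge {1,6}.

Answer: 2 4
2 6
3 5
1 3
1 6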